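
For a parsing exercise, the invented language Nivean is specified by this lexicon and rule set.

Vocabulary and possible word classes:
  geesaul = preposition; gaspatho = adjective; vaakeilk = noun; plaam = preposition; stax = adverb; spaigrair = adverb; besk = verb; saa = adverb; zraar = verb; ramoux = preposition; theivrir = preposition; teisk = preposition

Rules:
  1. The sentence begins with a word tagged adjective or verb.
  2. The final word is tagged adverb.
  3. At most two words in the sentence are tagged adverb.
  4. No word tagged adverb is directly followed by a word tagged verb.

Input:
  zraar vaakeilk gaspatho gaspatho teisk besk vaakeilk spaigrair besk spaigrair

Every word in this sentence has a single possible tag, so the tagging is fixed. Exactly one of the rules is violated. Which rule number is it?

Fixed tagging: verb noun adjective adjective preposition verb noun adverb verb adverb.
Rule check: R1 pass, R2 pass, R3 pass, R4 fail.
Only rule 4 fails.

4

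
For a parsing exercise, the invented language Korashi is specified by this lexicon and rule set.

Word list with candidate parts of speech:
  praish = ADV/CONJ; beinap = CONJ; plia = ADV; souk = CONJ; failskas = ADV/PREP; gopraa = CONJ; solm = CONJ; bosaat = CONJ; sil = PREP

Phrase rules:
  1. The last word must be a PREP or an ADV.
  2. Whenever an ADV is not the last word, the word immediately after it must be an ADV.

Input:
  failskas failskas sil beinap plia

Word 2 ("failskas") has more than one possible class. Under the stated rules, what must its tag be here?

Candidates per position — 1:failskas {ADV,PREP}; 2:failskas {ADV,PREP}; 3:sil {PREP}; 4:beinap {CONJ}; 5:plia {ADV}.
Position 1: ADV is ruled out by rule 2; that leaves PREP.
Position 2: ADV is ruled out by rule 2; that leaves PREP.
So the tagging must be: PREP PREP PREP CONJ ADV.
Checking: rule 1 holds; rule 2 holds.

PREP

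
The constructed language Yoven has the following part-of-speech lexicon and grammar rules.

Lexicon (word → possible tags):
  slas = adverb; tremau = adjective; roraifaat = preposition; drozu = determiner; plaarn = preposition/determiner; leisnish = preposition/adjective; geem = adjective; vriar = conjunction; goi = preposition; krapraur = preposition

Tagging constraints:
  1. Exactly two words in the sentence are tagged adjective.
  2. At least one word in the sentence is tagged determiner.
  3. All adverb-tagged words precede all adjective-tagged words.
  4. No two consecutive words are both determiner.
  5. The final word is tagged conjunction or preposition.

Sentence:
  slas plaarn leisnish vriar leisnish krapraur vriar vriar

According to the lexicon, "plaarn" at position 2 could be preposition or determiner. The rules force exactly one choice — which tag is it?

Candidates per position — 1:slas {adverb}; 2:plaarn {preposition,determiner}; 3:leisnish {preposition,adjective}; 4:vriar {conjunction}; 5:leisnish {preposition,adjective}; 6:krapraur {preposition}; 7:vriar {conjunction}; 8:vriar {conjunction}.
Word 2 cannot be preposition — rule 2 would then fail for every completion. It is determiner.
Word 3 cannot be preposition — rule 1 would then fail for every completion. It is adjective.
Word 5 cannot be preposition — rule 1 would then fail for every completion. It is adjective.
The unique satisfying tagging is: adverb determiner adjective conjunction adjective preposition conjunction conjunction.
Check: rule 1 ✓; rule 2 ✓; rule 3 ✓; rule 4 ✓; rule 5 ✓.

determiner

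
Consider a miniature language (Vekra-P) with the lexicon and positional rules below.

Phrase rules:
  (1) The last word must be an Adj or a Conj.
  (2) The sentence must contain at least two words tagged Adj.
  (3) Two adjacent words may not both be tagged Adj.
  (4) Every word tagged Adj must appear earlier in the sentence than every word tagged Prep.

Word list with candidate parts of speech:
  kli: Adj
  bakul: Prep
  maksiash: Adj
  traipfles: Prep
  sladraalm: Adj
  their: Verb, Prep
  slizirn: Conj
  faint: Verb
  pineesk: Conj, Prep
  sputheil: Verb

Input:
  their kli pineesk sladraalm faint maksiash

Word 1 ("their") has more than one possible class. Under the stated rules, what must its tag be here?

Candidates per position — 1:their {Verb,Prep}; 2:kli {Adj}; 3:pineesk {Conj,Prep}; 4:sladraalm {Adj}; 5:faint {Verb}; 6:maksiash {Adj}.
If word 1 were Prep, no tagging could satisfy rule 4; so word 1 is Verb.
If word 3 were Prep, no tagging could satisfy rule 4; so word 3 is Conj.
The unique satisfying tagging is: Verb Adj Conj Adj Verb Adj.
Rule-by-rule: rule 1 ok; rule 2 ok; rule 3 ok; rule 4 ok.

Verb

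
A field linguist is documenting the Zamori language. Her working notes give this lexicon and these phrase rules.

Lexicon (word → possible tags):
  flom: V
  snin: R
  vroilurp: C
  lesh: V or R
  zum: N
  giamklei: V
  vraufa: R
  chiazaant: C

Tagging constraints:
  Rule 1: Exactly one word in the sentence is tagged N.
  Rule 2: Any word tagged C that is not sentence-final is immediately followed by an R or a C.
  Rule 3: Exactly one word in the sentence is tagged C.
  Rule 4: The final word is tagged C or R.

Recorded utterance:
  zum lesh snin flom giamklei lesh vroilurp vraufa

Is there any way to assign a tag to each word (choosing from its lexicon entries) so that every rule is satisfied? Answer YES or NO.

Candidates per position — 1:zum {N}; 2:lesh {V,R}; 3:snin {R}; 4:flom {V}; 5:giamklei {V}; 6:lesh {V,R}; 7:vroilurp {C}; 8:vraufa {R}.
One satisfying assignment: N R R V V V C R.
Rule-by-rule: rule 1 ✓; rule 2 ✓; rule 3 ✓; rule 4 ✓.

YES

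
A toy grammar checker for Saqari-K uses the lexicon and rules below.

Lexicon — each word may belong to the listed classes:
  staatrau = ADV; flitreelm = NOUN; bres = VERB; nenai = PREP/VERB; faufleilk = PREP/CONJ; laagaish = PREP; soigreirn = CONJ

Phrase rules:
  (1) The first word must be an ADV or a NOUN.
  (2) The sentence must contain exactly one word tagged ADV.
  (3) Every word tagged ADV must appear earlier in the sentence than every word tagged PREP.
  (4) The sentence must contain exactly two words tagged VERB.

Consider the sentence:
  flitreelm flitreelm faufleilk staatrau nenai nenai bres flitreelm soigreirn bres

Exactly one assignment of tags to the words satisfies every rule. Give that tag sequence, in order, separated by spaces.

Candidates per position — 1:flitreelm {NOUN}; 2:flitreelm {NOUN}; 3:faufleilk {PREP,CONJ}; 4:staatrau {ADV}; 5:nenai {PREP,VERB}; 6:nenai {PREP,VERB}; 7:bres {VERB}; 8:flitreelm {NOUN}; 9:soigreirn {CONJ}; 10:bres {VERB}.
Position 3: PREP is ruled out by rule 3; that leaves CONJ.
Position 5: VERB is ruled out by rule 4; that leaves PREP.
Position 6: VERB is ruled out by rule 4; that leaves PREP.
The only consistent sequence is: NOUN NOUN CONJ ADV PREP PREP VERB NOUN CONJ VERB.
Verifying each rule — rule 1 ✓; rule 2 ✓; rule 3 ✓; rule 4 ✓.

NOUN NOUN CONJ ADV PREP PREP VERB NOUN CONJ VERB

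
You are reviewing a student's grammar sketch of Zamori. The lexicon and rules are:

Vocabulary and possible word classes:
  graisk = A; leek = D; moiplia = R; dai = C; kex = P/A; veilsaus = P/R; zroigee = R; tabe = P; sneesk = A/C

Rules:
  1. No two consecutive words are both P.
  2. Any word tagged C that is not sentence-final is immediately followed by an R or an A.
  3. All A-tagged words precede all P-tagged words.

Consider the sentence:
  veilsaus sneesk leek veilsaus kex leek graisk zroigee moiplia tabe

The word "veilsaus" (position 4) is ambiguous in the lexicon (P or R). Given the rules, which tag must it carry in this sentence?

Candidates per position — 1:veilsaus {P,R}; 2:sneesk {A,C}; 3:leek {D}; 4:veilsaus {P,R}; 5:kex {P,A}; 6:leek {D}; 7:graisk {A}; 8:zroigee {R}; 9:moiplia {R}; 10:tabe {P}.
Position 1: P is ruled out by rule 3; that leaves R.
Position 2: C is ruled out by rule 2; that leaves A.
Position 4: P is ruled out by rule 3; that leaves R.
Position 5: P is ruled out by rule 3; that leaves A.
So the tagging must be: R A D R A D A R R P.
Check: rule 1 satisfied; rule 2 satisfied; rule 3 satisfied.

R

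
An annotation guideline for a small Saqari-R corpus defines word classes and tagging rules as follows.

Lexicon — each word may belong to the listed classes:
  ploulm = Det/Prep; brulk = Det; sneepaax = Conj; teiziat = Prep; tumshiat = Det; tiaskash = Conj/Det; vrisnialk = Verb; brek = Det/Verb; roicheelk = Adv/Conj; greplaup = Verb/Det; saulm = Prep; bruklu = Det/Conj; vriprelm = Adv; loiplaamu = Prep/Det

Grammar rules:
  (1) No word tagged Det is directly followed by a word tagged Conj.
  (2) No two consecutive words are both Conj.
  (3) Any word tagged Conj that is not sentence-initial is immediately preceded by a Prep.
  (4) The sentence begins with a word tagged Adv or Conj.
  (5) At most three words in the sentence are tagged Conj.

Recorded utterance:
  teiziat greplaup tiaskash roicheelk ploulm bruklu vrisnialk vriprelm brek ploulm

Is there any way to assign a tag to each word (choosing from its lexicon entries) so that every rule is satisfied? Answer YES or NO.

Candidates per position — 1:teiziat {Prep}; 2:greplaup {Verb,Det}; 3:tiaskash {Conj,Det}; 4:roicheelk {Adv,Conj}; 5:ploulm {Det,Prep}; 6:bruklu {Det,Conj}; 7:vrisnialk {Verb}; 8:vriprelm {Adv}; 9:brek {Det,Verb}; 10:ploulm {Det,Prep}.
Rule 4 cannot be satisfied by any choice of tags from the lexicon.
So there is no consistent tagging.

NO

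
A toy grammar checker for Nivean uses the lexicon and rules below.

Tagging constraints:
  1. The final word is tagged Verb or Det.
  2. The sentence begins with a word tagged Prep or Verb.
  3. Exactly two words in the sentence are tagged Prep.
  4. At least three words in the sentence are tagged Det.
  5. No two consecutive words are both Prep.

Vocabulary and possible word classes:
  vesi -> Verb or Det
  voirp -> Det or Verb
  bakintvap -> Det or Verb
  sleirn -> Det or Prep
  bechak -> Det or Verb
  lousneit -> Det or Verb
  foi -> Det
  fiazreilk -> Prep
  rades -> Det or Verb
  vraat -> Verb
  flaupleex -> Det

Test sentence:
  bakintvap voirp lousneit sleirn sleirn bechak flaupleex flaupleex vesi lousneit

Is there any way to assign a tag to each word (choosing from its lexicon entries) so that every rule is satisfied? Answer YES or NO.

Candidates per position — 1:bakintvap {Det,Verb}; 2:voirp {Det,Verb}; 3:lousneit {Det,Verb}; 4:sleirn {Det,Prep}; 5:sleirn {Det,Prep}; 6:bechak {Det,Verb}; 7:flaupleex {Det}; 8:flaupleex {Det}; 9:vesi {Verb,Det}; 10:lousneit {Det,Verb}.
Every candidate sequence violates at least one rule; no consistent tagging exists.

NO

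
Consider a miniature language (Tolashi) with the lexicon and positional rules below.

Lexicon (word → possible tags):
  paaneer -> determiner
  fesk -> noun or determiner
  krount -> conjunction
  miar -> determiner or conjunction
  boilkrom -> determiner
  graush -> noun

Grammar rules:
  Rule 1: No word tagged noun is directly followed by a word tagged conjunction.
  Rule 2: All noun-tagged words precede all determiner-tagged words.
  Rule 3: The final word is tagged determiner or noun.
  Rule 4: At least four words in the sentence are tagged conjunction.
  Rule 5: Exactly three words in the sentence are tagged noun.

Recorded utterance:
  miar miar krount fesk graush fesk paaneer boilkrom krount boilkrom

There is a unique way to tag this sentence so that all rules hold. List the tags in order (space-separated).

Candidates per position — 1:miar {determiner,conjunction}; 2:miar {determiner,conjunction}; 3:krount {conjunction}; 4:fesk {noun,determiner}; 5:graush {noun}; 6:fesk {noun,determiner}; 7:paaneer {determiner}; 8:boilkrom {determiner}; 9:krount {conjunction}; 10:boilkrom {determiner}.
Position 1: tagging it determiner would leave rule 2 unsatisfiable, so it must be conjunction.
Position 2: tagging it determiner would leave rule 2 unsatisfiable, so it must be conjunction.
Position 4: tagging it determiner would leave rule 2 unsatisfiable, so it must be noun.
Position 6: tagging it determiner would leave rule 5 unsatisfiable, so it must be noun.
That leaves exactly one tagging: conjunction conjunction conjunction noun noun noun determiner determiner conjunction determiner.
Rule-by-rule: rule 1 holds; rule 2 holds; rule 3 holds; rule 4 holds; rule 5 holds.

conjunction conjunction conjunction noun noun noun determiner determiner conjunction determiner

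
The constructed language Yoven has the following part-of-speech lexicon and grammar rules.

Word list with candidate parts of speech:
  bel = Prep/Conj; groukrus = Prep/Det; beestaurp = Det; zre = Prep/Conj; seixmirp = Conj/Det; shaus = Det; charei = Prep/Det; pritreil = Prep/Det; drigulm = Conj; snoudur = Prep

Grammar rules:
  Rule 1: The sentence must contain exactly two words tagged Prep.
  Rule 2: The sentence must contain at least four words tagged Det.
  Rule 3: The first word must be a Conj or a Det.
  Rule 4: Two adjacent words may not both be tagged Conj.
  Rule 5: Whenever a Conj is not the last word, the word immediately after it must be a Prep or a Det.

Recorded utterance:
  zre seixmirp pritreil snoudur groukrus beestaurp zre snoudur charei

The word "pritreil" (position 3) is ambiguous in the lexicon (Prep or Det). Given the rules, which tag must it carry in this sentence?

Det

Candidates per position — 1:zre {Prep,Conj}; 2:seixmirp {Conj,Det}; 3:pritreil {Prep,Det}; 4:snoudur {Prep}; 5:groukrus {Prep,Det}; 6:beestaurp {Det}; 7:zre {Prep,Conj}; 8:snoudur {Prep}; 9:charei {Prep,Det}.
Position 1: tagging it Prep would leave rule 1 unsatisfiable, so it must be Conj.
Position 2: tagging it Conj would leave rule 4 unsatisfiable, so it must be Det.
Position 3: tagging it Prep would leave rule 1 unsatisfiable, so it must be Det.
Position 5: tagging it Prep would leave rule 1 unsatisfiable, so it must be Det.
Position 7: tagging it Prep would leave rule 1 unsatisfiable, so it must be Conj.
Position 9: tagging it Prep would leave rule 1 unsatisfiable, so it must be Det.
The only consistent sequence is: Conj Det Det Prep Det Det Conj Prep Det.
Rule-by-rule: rule 1 satisfied; rule 2 satisfied; rule 3 satisfied; rule 4 satisfied; rule 5 satisfied.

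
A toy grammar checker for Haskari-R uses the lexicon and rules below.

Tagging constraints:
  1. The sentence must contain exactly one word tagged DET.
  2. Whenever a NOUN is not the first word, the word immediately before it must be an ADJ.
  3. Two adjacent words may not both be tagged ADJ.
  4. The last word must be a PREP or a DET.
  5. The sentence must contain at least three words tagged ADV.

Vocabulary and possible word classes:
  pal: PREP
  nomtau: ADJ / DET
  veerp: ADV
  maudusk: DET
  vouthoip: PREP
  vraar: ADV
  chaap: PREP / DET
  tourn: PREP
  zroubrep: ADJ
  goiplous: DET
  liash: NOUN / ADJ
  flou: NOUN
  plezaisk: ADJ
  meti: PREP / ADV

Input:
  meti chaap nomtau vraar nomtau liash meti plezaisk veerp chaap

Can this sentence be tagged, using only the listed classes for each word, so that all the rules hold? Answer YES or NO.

YES

Candidates per position — 1:meti {PREP,ADV}; 2:chaap {PREP,DET}; 3:nomtau {ADJ,DET}; 4:vraar {ADV}; 5:nomtau {ADJ,DET}; 6:liash {NOUN,ADJ}; 7:meti {PREP,ADV}; 8:plezaisk {ADJ}; 9:veerp {ADV}; 10:chaap {PREP,DET}.
One satisfying assignment: ADV DET ADJ ADV ADJ NOUN ADV ADJ ADV PREP.
Rule-by-rule: rule 1 ok; rule 2 ok; rule 3 ok; rule 4 ok; rule 5 ok.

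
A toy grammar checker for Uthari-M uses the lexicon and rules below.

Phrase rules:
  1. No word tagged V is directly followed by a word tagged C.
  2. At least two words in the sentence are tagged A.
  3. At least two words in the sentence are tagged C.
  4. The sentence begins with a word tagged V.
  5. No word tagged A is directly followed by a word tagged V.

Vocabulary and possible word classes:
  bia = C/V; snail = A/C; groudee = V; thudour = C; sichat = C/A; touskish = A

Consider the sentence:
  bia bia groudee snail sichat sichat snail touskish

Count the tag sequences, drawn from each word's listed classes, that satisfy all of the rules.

Candidates per position — 1:bia {C,V}; 2:bia {C,V}; 3:groudee {V}; 4:snail {A,C}; 5:sichat {C,A}; 6:sichat {C,A}; 7:snail {A,C}; 8:touskish {A}.
There are 64 candidate sequences in total.
The sequences that satisfy every rule: V V V A C C A A; V V V A C C C A; V V V A C A C A; V V V A A C C A.
Count = 4.

4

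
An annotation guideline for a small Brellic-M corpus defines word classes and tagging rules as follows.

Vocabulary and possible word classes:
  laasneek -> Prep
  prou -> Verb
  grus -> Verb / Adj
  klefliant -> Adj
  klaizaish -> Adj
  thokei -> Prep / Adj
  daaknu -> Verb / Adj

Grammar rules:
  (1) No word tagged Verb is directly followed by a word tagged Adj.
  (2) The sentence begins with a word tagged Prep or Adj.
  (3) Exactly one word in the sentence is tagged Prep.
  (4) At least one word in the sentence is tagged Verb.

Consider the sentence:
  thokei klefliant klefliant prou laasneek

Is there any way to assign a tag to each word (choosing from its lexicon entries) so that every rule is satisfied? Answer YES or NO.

YES

Candidates per position — 1:thokei {Prep,Adj}; 2:klefliant {Adj}; 3:klefliant {Adj}; 4:prou {Verb}; 5:laasneek {Prep}.
One satisfying assignment: Adj Adj Adj Verb Prep.
Rule-by-rule: rule 1 ok; rule 2 ok; rule 3 ok; rule 4 ok.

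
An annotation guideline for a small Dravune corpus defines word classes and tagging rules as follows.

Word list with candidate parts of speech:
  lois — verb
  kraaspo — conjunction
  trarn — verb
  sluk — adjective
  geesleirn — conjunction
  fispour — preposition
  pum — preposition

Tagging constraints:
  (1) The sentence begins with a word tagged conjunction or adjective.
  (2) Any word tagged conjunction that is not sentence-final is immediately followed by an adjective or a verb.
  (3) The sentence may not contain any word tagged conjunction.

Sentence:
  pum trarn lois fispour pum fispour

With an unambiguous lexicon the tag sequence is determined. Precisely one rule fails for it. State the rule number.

1

Fixed tagging: preposition verb verb preposition preposition preposition.
Checking each rule: R1 fails, R2 ok, R3 ok.
Only rule 1 fails.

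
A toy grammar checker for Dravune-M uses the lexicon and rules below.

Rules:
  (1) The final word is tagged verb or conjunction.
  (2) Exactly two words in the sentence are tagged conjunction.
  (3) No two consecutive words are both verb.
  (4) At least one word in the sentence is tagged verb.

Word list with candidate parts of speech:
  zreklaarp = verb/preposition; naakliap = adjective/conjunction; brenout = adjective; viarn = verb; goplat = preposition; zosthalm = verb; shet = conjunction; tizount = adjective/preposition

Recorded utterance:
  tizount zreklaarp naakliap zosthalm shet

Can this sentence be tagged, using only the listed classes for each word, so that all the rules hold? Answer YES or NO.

YES

Candidates per position — 1:tizount {adjective,preposition}; 2:zreklaarp {verb,preposition}; 3:naakliap {adjective,conjunction}; 4:zosthalm {verb}; 5:shet {conjunction}.
One satisfying assignment: adjective verb conjunction verb conjunction.
Check: rule 1 holds; rule 2 holds; rule 3 holds; rule 4 holds.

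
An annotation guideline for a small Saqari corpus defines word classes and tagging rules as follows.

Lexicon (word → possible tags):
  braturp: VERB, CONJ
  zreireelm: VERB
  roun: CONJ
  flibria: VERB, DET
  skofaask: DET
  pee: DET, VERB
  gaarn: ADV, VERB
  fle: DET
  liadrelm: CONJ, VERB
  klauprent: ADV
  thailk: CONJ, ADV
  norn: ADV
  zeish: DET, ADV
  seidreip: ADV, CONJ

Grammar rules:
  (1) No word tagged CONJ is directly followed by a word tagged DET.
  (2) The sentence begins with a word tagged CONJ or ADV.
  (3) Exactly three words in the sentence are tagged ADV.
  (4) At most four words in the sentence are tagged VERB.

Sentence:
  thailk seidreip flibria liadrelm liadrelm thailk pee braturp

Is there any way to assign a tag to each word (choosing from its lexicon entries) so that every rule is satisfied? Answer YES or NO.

Candidates per position — 1:thailk {CONJ,ADV}; 2:seidreip {ADV,CONJ}; 3:flibria {VERB,DET}; 4:liadrelm {CONJ,VERB}; 5:liadrelm {CONJ,VERB}; 6:thailk {CONJ,ADV}; 7:pee {DET,VERB}; 8:braturp {VERB,CONJ}.
One satisfying assignment: ADV ADV VERB VERB VERB ADV DET VERB.
Checking: rule 1 ok; rule 2 ok; rule 3 ok; rule 4 ok.

YES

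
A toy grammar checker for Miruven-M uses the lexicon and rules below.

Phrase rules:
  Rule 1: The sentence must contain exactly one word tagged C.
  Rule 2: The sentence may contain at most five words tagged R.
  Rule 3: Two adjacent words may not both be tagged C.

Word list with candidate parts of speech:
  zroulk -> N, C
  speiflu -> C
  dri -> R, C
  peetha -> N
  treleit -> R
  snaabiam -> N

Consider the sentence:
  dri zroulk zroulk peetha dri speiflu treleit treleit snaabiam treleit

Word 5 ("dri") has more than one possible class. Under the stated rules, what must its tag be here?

Candidates per position — 1:dri {R,C}; 2:zroulk {N,C}; 3:zroulk {N,C}; 4:peetha {N}; 5:dri {R,C}; 6:speiflu {C}; 7:treleit {R}; 8:treleit {R}; 9:snaabiam {N}; 10:treleit {R}.
At position 1, choosing C makes rule 1 impossible to satisfy; hence R.
At position 2, choosing C makes rule 1 impossible to satisfy; hence N.
At position 3, choosing C makes rule 1 impossible to satisfy; hence N.
At position 5, choosing C makes rule 1 impossible to satisfy; hence R.
So the tagging must be: R N N N R C R R N R.
Rule-by-rule: rule 1 satisfied; rule 2 satisfied; rule 3 satisfied.

R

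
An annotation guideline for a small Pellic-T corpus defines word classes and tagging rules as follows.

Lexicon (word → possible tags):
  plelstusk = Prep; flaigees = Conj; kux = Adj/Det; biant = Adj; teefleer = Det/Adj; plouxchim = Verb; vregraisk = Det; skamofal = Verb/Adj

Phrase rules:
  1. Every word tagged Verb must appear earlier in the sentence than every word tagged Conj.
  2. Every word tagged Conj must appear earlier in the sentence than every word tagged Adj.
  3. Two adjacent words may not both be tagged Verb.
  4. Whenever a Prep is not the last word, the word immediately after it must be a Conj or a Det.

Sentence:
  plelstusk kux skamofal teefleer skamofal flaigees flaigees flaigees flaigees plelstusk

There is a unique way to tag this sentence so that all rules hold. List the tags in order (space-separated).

Prep Det Verb Det Verb Conj Conj Conj Conj Prep

Candidates per position — 1:plelstusk {Prep}; 2:kux {Adj,Det}; 3:skamofal {Verb,Adj}; 4:teefleer {Det,Adj}; 5:skamofal {Verb,Adj}; 6:flaigees {Conj}; 7:flaigees {Conj}; 8:flaigees {Conj}; 9:flaigees {Conj}; 10:plelstusk {Prep}.
Position 2: tagging it Adj would leave rule 2 unsatisfiable, so it must be Det.
Position 3: tagging it Adj would leave rule 2 unsatisfiable, so it must be Verb.
Position 4: tagging it Adj would leave rule 2 unsatisfiable, so it must be Det.
Position 5: tagging it Adj would leave rule 2 unsatisfiable, so it must be Verb.
That leaves exactly one tagging: Prep Det Verb Det Verb Conj Conj Conj Conj Prep.
Rule-by-rule: rule 1 holds; rule 2 holds; rule 3 holds; rule 4 holds.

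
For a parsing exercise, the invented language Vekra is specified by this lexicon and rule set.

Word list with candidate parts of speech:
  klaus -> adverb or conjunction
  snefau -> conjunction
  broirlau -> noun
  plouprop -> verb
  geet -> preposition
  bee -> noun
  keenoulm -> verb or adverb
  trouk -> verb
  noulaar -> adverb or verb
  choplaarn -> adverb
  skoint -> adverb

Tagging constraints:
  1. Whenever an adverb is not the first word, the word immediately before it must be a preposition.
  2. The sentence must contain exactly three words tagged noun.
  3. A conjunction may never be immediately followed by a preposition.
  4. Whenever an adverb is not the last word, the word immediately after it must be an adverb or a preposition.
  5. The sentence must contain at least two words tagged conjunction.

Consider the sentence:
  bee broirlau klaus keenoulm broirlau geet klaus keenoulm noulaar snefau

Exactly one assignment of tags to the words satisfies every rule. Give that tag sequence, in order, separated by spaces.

Candidates per position — 1:bee {noun}; 2:broirlau {noun}; 3:klaus {adverb,conjunction}; 4:keenoulm {verb,adverb}; 5:broirlau {noun}; 6:geet {preposition}; 7:klaus {adverb,conjunction}; 8:keenoulm {verb,adverb}; 9:noulaar {adverb,verb}; 10:snefau {conjunction}.
Word 3 cannot be adverb — rule 1 would then fail for every completion. It is conjunction.
Word 4 cannot be adverb — rule 1 would then fail for every completion. It is verb.
Word 7 cannot be adverb — rule 4 would then fail for every completion. It is conjunction.
Word 8 cannot be adverb — rule 1 would then fail for every completion. It is verb.
Word 9 cannot be adverb — rule 1 would then fail for every completion. It is verb.
So the tagging must be: noun noun conjunction verb noun preposition conjunction verb verb conjunction.
Checking: rule 1 satisfied; rule 2 satisfied; rule 3 satisfied; rule 4 satisfied; rule 5 satisfied.

noun noun conjunction verb noun preposition conjunction verb verb conjunction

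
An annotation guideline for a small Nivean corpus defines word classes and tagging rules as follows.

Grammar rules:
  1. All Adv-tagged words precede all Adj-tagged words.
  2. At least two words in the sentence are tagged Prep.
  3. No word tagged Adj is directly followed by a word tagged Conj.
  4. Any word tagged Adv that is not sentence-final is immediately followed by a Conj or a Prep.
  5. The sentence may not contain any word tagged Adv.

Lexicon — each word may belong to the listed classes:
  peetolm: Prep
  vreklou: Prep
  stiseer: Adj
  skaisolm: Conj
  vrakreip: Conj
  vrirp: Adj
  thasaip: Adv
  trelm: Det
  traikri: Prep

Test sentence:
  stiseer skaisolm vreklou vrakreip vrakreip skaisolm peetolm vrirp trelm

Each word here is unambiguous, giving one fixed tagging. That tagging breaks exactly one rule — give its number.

3

Fixed tagging: Adj Conj Prep Conj Conj Conj Prep Adj Det.
Rule check: R1 ok, R2 ok, R3 fails, R4 ok, R5 ok.
Only rule 3 fails.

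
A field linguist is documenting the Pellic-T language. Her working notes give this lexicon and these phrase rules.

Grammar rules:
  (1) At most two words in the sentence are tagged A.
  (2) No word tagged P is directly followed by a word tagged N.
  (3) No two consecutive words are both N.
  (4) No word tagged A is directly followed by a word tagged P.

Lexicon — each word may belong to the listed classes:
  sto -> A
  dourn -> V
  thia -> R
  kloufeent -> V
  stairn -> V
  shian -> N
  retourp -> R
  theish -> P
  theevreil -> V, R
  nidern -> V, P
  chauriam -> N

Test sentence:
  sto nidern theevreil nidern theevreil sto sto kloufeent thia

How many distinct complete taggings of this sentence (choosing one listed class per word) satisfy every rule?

0

Candidates per position — 1:sto {A}; 2:nidern {V,P}; 3:theevreil {V,R}; 4:nidern {V,P}; 5:theevreil {V,R}; 6:sto {A}; 7:sto {A}; 8:kloufeent {V}; 9:thia {R}.
There are 16 candidate sequences in total.
Rule 1 cannot be satisfied by any choice of tags from the lexicon.
So there is no consistent tagging.
Count = 0.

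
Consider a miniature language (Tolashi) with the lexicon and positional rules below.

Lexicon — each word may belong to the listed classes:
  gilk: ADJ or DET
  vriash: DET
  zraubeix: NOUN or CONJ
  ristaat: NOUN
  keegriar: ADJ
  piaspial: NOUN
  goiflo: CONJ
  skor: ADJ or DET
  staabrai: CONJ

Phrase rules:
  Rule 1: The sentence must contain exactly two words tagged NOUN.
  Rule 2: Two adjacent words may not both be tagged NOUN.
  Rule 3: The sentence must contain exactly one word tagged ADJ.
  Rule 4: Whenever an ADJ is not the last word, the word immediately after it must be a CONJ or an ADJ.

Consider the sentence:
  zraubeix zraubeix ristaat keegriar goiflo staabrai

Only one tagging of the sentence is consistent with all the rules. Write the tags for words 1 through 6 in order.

NOUN CONJ NOUN ADJ CONJ CONJ

Candidates per position — 1:zraubeix {NOUN,CONJ}; 2:zraubeix {NOUN,CONJ}; 3:ristaat {NOUN}; 4:keegriar {ADJ}; 5:goiflo {CONJ}; 6:staabrai {CONJ}.
Word 2 cannot be NOUN — rule 2 would then fail for every completion. It is CONJ.
Word 1 cannot be CONJ — rule 1 would then fail for every completion. It is NOUN.
That leaves exactly one tagging: NOUN CONJ NOUN ADJ CONJ CONJ.
Check: rule 1 satisfied; rule 2 satisfied; rule 3 satisfied; rule 4 satisfied.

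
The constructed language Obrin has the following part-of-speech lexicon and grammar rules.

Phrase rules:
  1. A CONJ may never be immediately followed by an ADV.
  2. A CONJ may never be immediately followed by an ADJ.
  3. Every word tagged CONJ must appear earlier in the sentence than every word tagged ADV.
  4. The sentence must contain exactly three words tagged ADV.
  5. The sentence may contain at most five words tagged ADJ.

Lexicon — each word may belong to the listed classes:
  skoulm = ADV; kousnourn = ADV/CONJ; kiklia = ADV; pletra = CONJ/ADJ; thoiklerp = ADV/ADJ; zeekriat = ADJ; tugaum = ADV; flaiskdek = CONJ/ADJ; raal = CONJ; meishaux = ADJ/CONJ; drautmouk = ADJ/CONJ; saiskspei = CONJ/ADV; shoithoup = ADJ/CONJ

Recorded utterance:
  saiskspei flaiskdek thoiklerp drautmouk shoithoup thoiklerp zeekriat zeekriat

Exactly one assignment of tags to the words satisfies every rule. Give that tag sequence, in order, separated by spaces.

Candidates per position — 1:saiskspei {CONJ,ADV}; 2:flaiskdek {CONJ,ADJ}; 3:thoiklerp {ADV,ADJ}; 4:drautmouk {ADJ,CONJ}; 5:shoithoup {ADJ,CONJ}; 6:thoiklerp {ADV,ADJ}; 7:zeekriat {ADJ}; 8:zeekriat {ADJ}.
Position 1: CONJ is ruled out by rule 4; that leaves ADV.
Position 2: CONJ is ruled out by rule 3; that leaves ADJ.
Position 3: ADJ is ruled out by rule 4; that leaves ADV.
Position 4: CONJ is ruled out by rule 3; that leaves ADJ.
Position 5: CONJ is ruled out by rule 3; that leaves ADJ.
Position 6: ADJ is ruled out by rule 4; that leaves ADV.
The unique satisfying tagging is: ADV ADJ ADV ADJ ADJ ADV ADJ ADJ.
Rule-by-rule: rule 1 ok; rule 2 ok; rule 3 ok; rule 4 ok; rule 5 ok.

ADV ADJ ADV ADJ ADJ ADV ADJ ADJ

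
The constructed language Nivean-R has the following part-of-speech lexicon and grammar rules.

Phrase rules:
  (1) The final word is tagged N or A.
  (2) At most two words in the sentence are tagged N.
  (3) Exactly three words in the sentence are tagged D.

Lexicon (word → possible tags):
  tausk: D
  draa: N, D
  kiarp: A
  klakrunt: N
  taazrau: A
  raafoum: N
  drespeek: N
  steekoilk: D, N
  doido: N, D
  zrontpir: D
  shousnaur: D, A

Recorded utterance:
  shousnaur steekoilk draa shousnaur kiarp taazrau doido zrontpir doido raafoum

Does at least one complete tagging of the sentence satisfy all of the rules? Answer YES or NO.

Candidates per position — 1:shousnaur {D,A}; 2:steekoilk {D,N}; 3:draa {N,D}; 4:shousnaur {D,A}; 5:kiarp {A}; 6:taazrau {A}; 7:doido {N,D}; 8:zrontpir {D}; 9:doido {N,D}; 10:raafoum {N}.
Every candidate sequence violates at least one rule; no consistent tagging exists.

NO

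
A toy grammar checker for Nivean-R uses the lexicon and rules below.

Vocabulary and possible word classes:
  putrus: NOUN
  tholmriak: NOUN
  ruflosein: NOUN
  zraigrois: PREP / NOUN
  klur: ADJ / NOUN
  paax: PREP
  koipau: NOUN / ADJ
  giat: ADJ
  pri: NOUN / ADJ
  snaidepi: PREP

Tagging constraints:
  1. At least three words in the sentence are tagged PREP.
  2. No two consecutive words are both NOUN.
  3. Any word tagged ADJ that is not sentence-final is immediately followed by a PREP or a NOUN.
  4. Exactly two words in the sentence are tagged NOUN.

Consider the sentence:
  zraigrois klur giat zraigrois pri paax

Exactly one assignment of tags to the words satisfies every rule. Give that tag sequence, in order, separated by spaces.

Candidates per position — 1:zraigrois {PREP,NOUN}; 2:klur {ADJ,NOUN}; 3:giat {ADJ}; 4:zraigrois {PREP,NOUN}; 5:pri {NOUN,ADJ}; 6:paax {PREP}.
If word 1 were NOUN, no tagging could satisfy rule 1; so word 1 is PREP.
If word 2 were ADJ, no tagging could satisfy rule 3; so word 2 is NOUN.
If word 4 were NOUN, no tagging could satisfy rule 1; so word 4 is PREP.
If word 5 were ADJ, no tagging could satisfy rule 4; so word 5 is NOUN.
The unique satisfying tagging is: PREP NOUN ADJ PREP NOUN PREP.
Check: rule 1 satisfied; rule 2 satisfied; rule 3 satisfied; rule 4 satisfied.

PREP NOUN ADJ PREP NOUN PREP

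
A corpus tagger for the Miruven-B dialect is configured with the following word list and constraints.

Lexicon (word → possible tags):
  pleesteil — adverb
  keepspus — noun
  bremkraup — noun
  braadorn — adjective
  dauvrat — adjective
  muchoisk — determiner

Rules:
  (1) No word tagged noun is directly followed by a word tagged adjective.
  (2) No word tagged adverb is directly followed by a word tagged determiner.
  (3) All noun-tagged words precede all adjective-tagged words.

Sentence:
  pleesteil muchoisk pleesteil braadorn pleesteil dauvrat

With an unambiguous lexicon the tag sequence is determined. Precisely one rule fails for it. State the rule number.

Fixed tagging: adverb determiner adverb adjective adverb adjective.
Rule check: R1 holds, R2 violated, R3 holds.
Only rule 2 fails.

2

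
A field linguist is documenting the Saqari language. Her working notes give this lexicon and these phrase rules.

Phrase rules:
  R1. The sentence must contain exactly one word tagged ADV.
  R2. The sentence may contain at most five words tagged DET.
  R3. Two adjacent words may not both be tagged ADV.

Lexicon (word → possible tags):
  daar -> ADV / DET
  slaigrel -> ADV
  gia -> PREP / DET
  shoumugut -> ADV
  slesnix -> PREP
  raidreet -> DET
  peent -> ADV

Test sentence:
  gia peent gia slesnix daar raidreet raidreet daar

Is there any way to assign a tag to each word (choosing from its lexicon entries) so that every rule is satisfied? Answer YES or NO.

Candidates per position — 1:gia {PREP,DET}; 2:peent {ADV}; 3:gia {PREP,DET}; 4:slesnix {PREP}; 5:daar {ADV,DET}; 6:raidreet {DET}; 7:raidreet {DET}; 8:daar {ADV,DET}.
One satisfying assignment: PREP ADV DET PREP DET DET DET DET.
Checking: rule 1 holds; rule 2 holds; rule 3 holds.

YES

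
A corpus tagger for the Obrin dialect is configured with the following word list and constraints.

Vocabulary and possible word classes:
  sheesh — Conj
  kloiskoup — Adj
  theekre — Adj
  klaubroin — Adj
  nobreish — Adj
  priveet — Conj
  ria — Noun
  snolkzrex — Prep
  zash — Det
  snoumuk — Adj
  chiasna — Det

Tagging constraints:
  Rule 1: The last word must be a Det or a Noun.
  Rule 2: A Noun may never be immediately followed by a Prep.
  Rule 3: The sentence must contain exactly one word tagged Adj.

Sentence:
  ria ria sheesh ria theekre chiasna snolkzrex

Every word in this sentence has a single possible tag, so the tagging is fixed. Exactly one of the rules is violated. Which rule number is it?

1

Fixed tagging: Noun Noun Conj Noun Adj Det Prep.
Applying the rules: R1 fail, R2 pass, R3 pass.
Only rule 1 fails.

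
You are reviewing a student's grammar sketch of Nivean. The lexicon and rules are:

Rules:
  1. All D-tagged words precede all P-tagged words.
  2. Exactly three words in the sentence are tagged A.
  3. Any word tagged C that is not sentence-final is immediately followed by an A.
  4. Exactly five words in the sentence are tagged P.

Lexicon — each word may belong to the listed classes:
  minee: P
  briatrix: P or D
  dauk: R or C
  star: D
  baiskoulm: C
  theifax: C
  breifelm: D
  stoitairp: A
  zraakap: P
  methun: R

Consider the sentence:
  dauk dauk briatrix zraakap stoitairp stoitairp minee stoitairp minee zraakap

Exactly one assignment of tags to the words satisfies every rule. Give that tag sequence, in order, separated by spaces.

Candidates per position — 1:dauk {R,C}; 2:dauk {R,C}; 3:briatrix {P,D}; 4:zraakap {P}; 5:stoitairp {A}; 6:stoitairp {A}; 7:minee {P}; 8:stoitairp {A}; 9:minee {P}; 10:zraakap {P}.
If word 1 were C, no tagging could satisfy rule 3; so word 1 is R.
If word 2 were C, no tagging could satisfy rule 3; so word 2 is R.
If word 3 were D, no tagging could satisfy rule 4; so word 3 is P.
The unique satisfying tagging is: R R P P A A P A P P.
Verifying each rule — rule 1 ✓; rule 2 ✓; rule 3 ✓; rule 4 ✓.

R R P P A A P A P P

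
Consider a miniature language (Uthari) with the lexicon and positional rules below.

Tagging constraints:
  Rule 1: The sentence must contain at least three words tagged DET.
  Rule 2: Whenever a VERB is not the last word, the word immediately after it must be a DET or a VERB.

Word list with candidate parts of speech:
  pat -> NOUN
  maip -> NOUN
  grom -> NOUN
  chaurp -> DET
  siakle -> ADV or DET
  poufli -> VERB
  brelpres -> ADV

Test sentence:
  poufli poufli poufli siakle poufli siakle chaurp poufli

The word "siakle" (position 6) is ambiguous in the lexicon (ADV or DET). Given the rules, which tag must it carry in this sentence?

DET

Candidates per position — 1:poufli {VERB}; 2:poufli {VERB}; 3:poufli {VERB}; 4:siakle {ADV,DET}; 5:poufli {VERB}; 6:siakle {ADV,DET}; 7:chaurp {DET}; 8:poufli {VERB}.
Word 4 cannot be ADV — rule 1 would then fail for every completion. It is DET.
Word 6 cannot be ADV — rule 1 would then fail for every completion. It is DET.
That leaves exactly one tagging: VERB VERB VERB DET VERB DET DET VERB.
Verifying each rule — rule 1 satisfied; rule 2 satisfied.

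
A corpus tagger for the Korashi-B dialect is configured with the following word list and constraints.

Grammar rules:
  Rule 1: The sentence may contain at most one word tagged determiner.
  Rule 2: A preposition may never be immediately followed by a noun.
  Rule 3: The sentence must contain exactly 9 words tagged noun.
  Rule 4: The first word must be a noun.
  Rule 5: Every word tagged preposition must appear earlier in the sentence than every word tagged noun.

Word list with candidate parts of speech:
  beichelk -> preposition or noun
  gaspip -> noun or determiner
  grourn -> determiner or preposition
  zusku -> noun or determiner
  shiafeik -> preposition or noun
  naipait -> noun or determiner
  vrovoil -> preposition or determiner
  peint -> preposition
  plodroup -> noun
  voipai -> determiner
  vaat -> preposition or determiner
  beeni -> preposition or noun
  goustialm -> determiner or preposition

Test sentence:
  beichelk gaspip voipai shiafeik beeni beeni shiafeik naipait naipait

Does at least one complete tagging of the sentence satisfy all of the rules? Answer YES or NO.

NO

Candidates per position — 1:beichelk {preposition,noun}; 2:gaspip {noun,determiner}; 3:voipai {determiner}; 4:shiafeik {preposition,noun}; 5:beeni {preposition,noun}; 6:beeni {preposition,noun}; 7:shiafeik {preposition,noun}; 8:naipait {noun,determiner}; 9:naipait {noun,determiner}.
Rule 3 cannot be satisfied by any choice of tags from the lexicon.
So there is no consistent tagging.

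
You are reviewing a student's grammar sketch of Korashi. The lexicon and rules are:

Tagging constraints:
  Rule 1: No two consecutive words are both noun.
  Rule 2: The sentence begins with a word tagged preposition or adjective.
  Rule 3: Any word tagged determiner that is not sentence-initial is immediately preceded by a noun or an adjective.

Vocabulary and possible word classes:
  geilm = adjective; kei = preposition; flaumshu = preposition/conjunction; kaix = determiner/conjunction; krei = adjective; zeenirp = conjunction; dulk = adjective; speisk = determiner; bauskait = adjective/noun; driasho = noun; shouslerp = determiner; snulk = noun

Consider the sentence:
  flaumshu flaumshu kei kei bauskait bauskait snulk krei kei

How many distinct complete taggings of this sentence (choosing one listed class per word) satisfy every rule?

Candidates per position — 1:flaumshu {preposition,conjunction}; 2:flaumshu {preposition,conjunction}; 3:kei {preposition}; 4:kei {preposition}; 5:bauskait {adjective,noun}; 6:bauskait {adjective,noun}; 7:snulk {noun}; 8:krei {adjective}; 9:kei {preposition}.
There are 16 candidate sequences in total.
The sequences that satisfy every rule: preposition preposition preposition preposition adjective adjective noun adjective preposition; preposition preposition preposition preposition noun adjective noun adjective preposition; preposition conjunction preposition preposition adjective adjective noun adjective preposition; preposition conjunction preposition preposition noun adjective noun adjective preposition.
Count = 4.

4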